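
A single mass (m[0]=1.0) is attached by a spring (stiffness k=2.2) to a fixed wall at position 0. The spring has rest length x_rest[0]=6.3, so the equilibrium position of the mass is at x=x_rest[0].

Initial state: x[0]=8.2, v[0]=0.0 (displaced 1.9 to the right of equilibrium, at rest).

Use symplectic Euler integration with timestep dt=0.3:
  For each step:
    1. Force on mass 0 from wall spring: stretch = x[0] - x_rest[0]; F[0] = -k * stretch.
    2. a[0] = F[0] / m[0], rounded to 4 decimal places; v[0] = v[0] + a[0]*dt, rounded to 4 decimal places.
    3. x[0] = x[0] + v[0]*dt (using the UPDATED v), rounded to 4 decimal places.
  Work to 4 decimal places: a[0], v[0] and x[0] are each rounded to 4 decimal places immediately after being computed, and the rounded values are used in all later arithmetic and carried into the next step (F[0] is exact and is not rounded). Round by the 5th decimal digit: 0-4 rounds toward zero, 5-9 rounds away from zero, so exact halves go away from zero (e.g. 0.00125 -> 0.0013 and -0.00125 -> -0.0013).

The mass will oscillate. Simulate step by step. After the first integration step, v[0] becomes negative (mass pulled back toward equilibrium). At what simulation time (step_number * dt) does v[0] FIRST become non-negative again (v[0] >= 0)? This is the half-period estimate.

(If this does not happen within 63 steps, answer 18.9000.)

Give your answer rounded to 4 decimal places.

Step 0: x=[8.2000] v=[0.0000]
Step 1: x=[7.8238] v=[-1.2540]
Step 2: x=[7.1459] v=[-2.2597]
Step 3: x=[6.3005] v=[-2.8180]
Step 4: x=[5.4550] v=[-2.8183]
Step 5: x=[4.7768] v=[-2.2606]
Step 6: x=[4.4002] v=[-1.2553]
Step 7: x=[4.3998] v=[-0.0014]
Step 8: x=[4.7756] v=[1.2527]
First v>=0 after going negative at step 8, time=2.4000

Answer: 2.4000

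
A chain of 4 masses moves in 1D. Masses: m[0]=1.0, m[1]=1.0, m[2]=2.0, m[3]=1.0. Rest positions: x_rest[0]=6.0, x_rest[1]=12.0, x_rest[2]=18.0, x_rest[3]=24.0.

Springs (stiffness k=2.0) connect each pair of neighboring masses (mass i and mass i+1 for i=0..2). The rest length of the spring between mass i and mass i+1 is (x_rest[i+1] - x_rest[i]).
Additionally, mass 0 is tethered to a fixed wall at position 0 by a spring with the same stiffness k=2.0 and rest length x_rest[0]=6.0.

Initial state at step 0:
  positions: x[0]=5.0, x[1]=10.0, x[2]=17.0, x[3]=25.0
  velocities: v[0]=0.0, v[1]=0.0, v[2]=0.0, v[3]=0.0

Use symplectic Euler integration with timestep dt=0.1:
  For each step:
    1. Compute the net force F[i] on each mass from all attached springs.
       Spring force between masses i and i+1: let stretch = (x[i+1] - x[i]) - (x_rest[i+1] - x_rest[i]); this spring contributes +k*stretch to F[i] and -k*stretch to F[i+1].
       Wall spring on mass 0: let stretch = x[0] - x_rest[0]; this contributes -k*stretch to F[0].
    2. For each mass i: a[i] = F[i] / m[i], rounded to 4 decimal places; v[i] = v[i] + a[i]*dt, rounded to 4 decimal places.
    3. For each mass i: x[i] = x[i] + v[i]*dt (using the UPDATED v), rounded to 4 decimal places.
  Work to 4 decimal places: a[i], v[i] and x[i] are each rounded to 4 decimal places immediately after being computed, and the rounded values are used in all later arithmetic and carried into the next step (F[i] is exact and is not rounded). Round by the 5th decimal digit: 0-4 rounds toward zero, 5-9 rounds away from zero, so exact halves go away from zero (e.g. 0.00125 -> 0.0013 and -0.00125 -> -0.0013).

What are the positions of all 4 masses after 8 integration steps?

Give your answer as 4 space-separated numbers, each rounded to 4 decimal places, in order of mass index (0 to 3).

Step 0: x=[5.0000 10.0000 17.0000 25.0000] v=[0.0000 0.0000 0.0000 0.0000]
Step 1: x=[5.0000 10.0400 17.0100 24.9600] v=[0.0000 0.4000 0.1000 -0.4000]
Step 2: x=[5.0008 10.1186 17.0298 24.8810] v=[0.0080 0.7860 0.1980 -0.7900]
Step 3: x=[5.0039 10.2331 17.0590 24.7650] v=[0.0314 1.1447 0.2920 -1.1602]
Step 4: x=[5.0116 10.3795 17.0970 24.6149] v=[0.0765 1.4640 0.3800 -1.5014]
Step 5: x=[5.0264 10.5529 17.1430 24.4344] v=[0.1478 1.7339 0.4600 -1.8050]
Step 6: x=[5.0512 10.7476 17.1960 24.2281] v=[0.2478 1.9466 0.5301 -2.0633]
Step 7: x=[5.0889 10.9573 17.2549 24.0011] v=[0.3768 2.0970 0.5885 -2.2697]
Step 8: x=[5.1422 11.1756 17.3182 23.7592] v=[0.5327 2.1828 0.6334 -2.4189]

Answer: 5.1422 11.1756 17.3182 23.7592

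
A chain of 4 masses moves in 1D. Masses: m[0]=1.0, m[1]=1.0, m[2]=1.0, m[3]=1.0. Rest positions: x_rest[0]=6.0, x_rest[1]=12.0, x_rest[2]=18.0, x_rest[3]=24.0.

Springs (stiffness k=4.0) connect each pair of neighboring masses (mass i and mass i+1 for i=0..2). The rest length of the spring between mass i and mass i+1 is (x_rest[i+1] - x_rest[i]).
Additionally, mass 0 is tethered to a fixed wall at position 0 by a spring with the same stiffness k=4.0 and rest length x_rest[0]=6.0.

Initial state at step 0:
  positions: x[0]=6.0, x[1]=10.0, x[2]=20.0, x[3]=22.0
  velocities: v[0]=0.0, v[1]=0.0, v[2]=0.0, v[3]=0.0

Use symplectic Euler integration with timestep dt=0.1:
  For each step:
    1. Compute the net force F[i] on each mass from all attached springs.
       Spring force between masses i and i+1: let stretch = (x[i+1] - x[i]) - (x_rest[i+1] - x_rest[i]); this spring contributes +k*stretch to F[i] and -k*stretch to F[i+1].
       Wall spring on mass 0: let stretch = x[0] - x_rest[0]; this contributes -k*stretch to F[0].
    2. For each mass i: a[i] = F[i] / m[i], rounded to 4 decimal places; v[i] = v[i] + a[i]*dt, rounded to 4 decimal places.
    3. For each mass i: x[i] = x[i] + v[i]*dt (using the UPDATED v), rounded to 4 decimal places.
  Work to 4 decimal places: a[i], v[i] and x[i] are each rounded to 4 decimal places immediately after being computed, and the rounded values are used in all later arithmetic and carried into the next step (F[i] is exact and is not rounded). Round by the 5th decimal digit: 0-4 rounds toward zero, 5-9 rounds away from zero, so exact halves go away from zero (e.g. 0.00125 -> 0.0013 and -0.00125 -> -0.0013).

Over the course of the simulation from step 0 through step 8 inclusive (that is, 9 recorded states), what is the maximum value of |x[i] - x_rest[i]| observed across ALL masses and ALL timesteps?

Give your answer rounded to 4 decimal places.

Step 0: x=[6.0000 10.0000 20.0000 22.0000] v=[0.0000 0.0000 0.0000 0.0000]
Step 1: x=[5.9200 10.2400 19.6800 22.1600] v=[-0.8000 2.4000 -3.2000 1.6000]
Step 2: x=[5.7760 10.6848 19.0816 22.4608] v=[-1.4400 4.4480 -5.9840 3.0080]
Step 3: x=[5.5973 11.2691 18.2825 22.8664] v=[-1.7869 5.8432 -7.9910 4.0563]
Step 4: x=[5.4216 11.9071 17.3862 23.3287] v=[-1.7571 6.3798 -8.9628 4.6227]
Step 5: x=[5.2885 12.5048 16.5085 23.7933] v=[-1.3315 5.9772 -8.7774 4.6457]
Step 6: x=[5.2325 12.9740 15.7620 24.2065] v=[-0.5604 4.6922 -7.4650 4.1318]
Step 7: x=[5.2768 13.2451 15.2418 24.5219] v=[0.4432 2.7108 -5.2024 3.1540]
Step 8: x=[5.4288 13.2773 15.0129 24.7061] v=[1.5198 0.3222 -2.2890 1.8420]
Max displacement = 2.9871

Answer: 2.9871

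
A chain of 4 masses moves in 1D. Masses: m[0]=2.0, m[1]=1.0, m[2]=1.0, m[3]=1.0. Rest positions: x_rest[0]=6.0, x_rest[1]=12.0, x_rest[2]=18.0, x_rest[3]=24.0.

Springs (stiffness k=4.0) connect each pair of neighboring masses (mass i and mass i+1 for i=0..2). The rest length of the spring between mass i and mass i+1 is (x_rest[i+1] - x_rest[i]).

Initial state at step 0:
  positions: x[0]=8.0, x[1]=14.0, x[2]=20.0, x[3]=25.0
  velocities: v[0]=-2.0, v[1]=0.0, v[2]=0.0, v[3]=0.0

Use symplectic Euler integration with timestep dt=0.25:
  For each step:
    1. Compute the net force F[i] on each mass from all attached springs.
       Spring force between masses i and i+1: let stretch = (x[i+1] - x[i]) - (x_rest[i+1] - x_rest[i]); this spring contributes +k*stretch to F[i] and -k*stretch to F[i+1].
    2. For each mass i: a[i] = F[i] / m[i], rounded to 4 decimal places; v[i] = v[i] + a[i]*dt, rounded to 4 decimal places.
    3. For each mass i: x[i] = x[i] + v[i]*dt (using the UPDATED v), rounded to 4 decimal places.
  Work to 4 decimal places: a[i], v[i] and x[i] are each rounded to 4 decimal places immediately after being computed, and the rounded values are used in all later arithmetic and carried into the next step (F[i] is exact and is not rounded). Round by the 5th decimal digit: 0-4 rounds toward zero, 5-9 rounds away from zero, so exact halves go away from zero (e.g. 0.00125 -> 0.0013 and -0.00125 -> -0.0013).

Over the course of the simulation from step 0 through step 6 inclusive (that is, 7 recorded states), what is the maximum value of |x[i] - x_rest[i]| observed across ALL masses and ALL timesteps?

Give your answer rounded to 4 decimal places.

Step 0: x=[8.0000 14.0000 20.0000 25.0000] v=[-2.0000 0.0000 0.0000 0.0000]
Step 1: x=[7.5000 14.0000 19.7500 25.2500] v=[-2.0000 0.0000 -1.0000 1.0000]
Step 2: x=[7.0625 13.8125 19.4375 25.6250] v=[-1.7500 -0.7500 -1.2500 1.5000]
Step 3: x=[6.7188 13.3438 19.2656 25.9531] v=[-1.3750 -1.8750 -0.6875 1.3125]
Step 4: x=[6.4532 12.6993 19.2852 26.1094] v=[-1.0625 -2.5782 0.0782 0.6250]
Step 5: x=[6.2183 12.1397 19.3643 26.0596] v=[-0.9395 -2.2384 0.3165 -0.1992]
Step 6: x=[5.9736 11.9059 19.3111 25.8360] v=[-0.9788 -0.9352 -0.2128 -0.8945]
Max displacement = 2.1094

Answer: 2.1094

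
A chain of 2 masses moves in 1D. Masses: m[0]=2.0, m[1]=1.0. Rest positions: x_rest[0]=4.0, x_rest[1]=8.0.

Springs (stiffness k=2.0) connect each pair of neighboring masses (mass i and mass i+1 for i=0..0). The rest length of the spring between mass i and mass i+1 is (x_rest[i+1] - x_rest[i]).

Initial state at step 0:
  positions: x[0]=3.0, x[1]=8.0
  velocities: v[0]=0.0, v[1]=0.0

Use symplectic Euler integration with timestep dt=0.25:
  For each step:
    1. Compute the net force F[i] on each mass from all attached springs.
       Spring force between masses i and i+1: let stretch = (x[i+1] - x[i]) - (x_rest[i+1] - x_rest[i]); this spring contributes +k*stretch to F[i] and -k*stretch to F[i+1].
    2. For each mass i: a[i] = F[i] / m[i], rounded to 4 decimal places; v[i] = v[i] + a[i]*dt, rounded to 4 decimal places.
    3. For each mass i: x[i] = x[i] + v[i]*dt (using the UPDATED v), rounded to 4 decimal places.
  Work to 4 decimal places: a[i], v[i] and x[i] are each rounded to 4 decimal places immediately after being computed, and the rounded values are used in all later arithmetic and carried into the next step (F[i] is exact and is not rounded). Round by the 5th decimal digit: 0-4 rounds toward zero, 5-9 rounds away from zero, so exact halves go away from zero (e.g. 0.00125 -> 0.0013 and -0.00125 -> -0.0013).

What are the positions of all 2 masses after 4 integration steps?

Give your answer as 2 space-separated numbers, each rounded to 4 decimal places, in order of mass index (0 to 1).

Step 0: x=[3.0000 8.0000] v=[0.0000 0.0000]
Step 1: x=[3.0625 7.8750] v=[0.2500 -0.5000]
Step 2: x=[3.1758 7.6484] v=[0.4531 -0.9063]
Step 3: x=[3.3186 7.3628] v=[0.5713 -1.1426]
Step 4: x=[3.4642 7.0716] v=[0.5824 -1.1647]

Answer: 3.4642 7.0716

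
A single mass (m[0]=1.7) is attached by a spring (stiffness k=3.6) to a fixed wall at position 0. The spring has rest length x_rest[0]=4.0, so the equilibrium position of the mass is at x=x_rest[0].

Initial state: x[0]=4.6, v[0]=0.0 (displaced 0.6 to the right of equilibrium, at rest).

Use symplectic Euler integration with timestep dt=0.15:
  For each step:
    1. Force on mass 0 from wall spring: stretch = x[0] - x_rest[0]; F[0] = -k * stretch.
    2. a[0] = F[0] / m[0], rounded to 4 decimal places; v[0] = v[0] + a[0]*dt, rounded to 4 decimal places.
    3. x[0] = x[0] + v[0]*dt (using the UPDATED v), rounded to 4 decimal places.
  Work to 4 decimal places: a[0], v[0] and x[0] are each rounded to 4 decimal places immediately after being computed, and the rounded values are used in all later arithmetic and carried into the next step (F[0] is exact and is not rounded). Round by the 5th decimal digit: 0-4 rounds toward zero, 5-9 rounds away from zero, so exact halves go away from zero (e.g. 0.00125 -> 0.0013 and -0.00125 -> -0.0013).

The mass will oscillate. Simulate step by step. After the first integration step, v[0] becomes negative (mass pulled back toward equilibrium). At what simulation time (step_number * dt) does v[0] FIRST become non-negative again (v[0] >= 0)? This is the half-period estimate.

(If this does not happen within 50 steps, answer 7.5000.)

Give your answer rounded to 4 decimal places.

Step 0: x=[4.6000] v=[0.0000]
Step 1: x=[4.5714] v=[-0.1906]
Step 2: x=[4.5156] v=[-0.3721]
Step 3: x=[4.4352] v=[-0.5359]
Step 4: x=[4.3341] v=[-0.6741]
Step 5: x=[4.2171] v=[-0.7802]
Step 6: x=[4.0897] v=[-0.8492]
Step 7: x=[3.9580] v=[-0.8777]
Step 8: x=[3.8283] v=[-0.8644]
Step 9: x=[3.7068] v=[-0.8099]
Step 10: x=[3.5993] v=[-0.7168]
Step 11: x=[3.5109] v=[-0.5895]
Step 12: x=[3.4458] v=[-0.4341]
Step 13: x=[3.4071] v=[-0.2581]
Step 14: x=[3.3966] v=[-0.0698]
Step 15: x=[3.4149] v=[0.1219]
First v>=0 after going negative at step 15, time=2.2500

Answer: 2.2500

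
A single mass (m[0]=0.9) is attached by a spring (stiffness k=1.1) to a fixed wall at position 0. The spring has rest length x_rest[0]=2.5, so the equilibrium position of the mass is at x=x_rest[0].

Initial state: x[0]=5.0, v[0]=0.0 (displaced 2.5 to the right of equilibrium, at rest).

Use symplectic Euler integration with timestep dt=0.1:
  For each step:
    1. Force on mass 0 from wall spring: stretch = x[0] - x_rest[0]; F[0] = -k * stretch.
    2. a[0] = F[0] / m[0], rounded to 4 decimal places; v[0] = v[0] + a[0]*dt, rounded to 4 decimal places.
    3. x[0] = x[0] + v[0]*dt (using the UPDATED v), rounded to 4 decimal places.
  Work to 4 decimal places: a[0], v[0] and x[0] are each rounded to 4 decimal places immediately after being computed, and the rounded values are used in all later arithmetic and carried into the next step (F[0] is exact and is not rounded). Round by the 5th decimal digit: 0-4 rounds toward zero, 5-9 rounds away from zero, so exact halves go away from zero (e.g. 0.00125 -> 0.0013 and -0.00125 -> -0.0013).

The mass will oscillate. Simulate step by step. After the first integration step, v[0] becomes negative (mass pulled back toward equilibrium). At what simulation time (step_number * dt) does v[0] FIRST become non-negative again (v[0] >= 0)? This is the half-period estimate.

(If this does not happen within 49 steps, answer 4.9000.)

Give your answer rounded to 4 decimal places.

Step 0: x=[5.0000] v=[0.0000]
Step 1: x=[4.9694] v=[-0.3056]
Step 2: x=[4.9087] v=[-0.6074]
Step 3: x=[4.8185] v=[-0.9018]
Step 4: x=[4.7000] v=[-1.1852]
Step 5: x=[4.5546] v=[-1.4541]
Step 6: x=[4.3841] v=[-1.7052]
Step 7: x=[4.1906] v=[-1.9355]
Step 8: x=[3.9764] v=[-2.1421]
Step 9: x=[3.7441] v=[-2.3226]
Step 10: x=[3.4966] v=[-2.4747]
Step 11: x=[3.2370] v=[-2.5965]
Step 12: x=[2.9683] v=[-2.6866]
Step 13: x=[2.6939] v=[-2.7438]
Step 14: x=[2.4172] v=[-2.7675]
Step 15: x=[2.1415] v=[-2.7574]
Step 16: x=[1.8701] v=[-2.7136]
Step 17: x=[1.6064] v=[-2.6366]
Step 18: x=[1.3537] v=[-2.5274]
Step 19: x=[1.1150] v=[-2.3873]
Step 20: x=[0.8932] v=[-2.2180]
Step 21: x=[0.6910] v=[-2.0216]
Step 22: x=[0.5110] v=[-1.8005]
Step 23: x=[0.3553] v=[-1.5574]
Step 24: x=[0.2258] v=[-1.2953]
Step 25: x=[0.1241] v=[-1.0173]
Step 26: x=[0.0514] v=[-0.7269]
Step 27: x=[0.0086] v=[-0.4276]
Step 28: x=[-0.0037] v=[-0.1231]
Step 29: x=[0.0146] v=[0.1829]
First v>=0 after going negative at step 29, time=2.9000

Answer: 2.9000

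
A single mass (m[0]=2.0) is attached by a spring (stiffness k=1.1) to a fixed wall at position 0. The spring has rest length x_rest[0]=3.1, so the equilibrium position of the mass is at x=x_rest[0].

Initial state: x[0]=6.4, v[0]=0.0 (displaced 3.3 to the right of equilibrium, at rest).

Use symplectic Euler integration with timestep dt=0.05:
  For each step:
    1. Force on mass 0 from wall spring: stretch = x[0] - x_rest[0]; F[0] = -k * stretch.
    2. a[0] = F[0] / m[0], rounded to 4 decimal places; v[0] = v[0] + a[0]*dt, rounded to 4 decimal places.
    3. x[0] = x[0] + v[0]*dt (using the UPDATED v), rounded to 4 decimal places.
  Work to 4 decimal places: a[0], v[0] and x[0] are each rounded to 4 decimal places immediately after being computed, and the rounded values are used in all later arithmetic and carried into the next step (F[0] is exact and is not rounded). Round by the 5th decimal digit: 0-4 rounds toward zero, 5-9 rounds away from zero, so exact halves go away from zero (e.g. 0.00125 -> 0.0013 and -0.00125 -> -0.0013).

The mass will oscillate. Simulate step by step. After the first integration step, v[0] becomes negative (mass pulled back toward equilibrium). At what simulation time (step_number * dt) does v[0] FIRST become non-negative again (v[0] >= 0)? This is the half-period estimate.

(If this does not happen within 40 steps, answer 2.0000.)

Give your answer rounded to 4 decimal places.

Step 0: x=[6.4000] v=[0.0000]
Step 1: x=[6.3955] v=[-0.0908]
Step 2: x=[6.3864] v=[-0.1814]
Step 3: x=[6.3728] v=[-0.2718]
Step 4: x=[6.3547] v=[-0.3618]
Step 5: x=[6.3321] v=[-0.4513]
Step 6: x=[6.3051] v=[-0.5402]
Step 7: x=[6.2737] v=[-0.6283]
Step 8: x=[6.2379] v=[-0.7156]
Step 9: x=[6.1978] v=[-0.8019]
Step 10: x=[6.1534] v=[-0.8871]
Step 11: x=[6.1048] v=[-0.9711]
Step 12: x=[6.0521] v=[-1.0537]
Step 13: x=[5.9954] v=[-1.1349]
Step 14: x=[5.9347] v=[-1.2145]
Step 15: x=[5.8701] v=[-1.2925]
Step 16: x=[5.8017] v=[-1.3687]
Step 17: x=[5.7296] v=[-1.4430]
Step 18: x=[5.6538] v=[-1.5153]
Step 19: x=[5.5745] v=[-1.5855]
Step 20: x=[5.4918] v=[-1.6536]
Step 21: x=[5.4058] v=[-1.7194]
Step 22: x=[5.3167] v=[-1.7828]
Step 23: x=[5.2245] v=[-1.8438]
Step 24: x=[5.1294] v=[-1.9022]
Step 25: x=[5.0315] v=[-1.9580]
Step 26: x=[4.9309] v=[-2.0111]
Step 27: x=[4.8278] v=[-2.0615]
Step 28: x=[4.7224] v=[-2.1090]
Step 29: x=[4.6147] v=[-2.1536]
Step 30: x=[4.5049] v=[-2.1953]
Step 31: x=[4.3932] v=[-2.2339]
Step 32: x=[4.2797] v=[-2.2695]
Step 33: x=[4.1646] v=[-2.3019]
Step 34: x=[4.0480] v=[-2.3312]
Step 35: x=[3.9301] v=[-2.3573]
Step 36: x=[3.8111] v=[-2.3801]
Step 37: x=[3.6911] v=[-2.3997]
Step 38: x=[3.5703] v=[-2.4160]
Step 39: x=[3.4489] v=[-2.4289]
Step 40: x=[3.3270] v=[-2.4385]
v[0] did not become non-negative within 40 steps; using fallback time=2.0000

Answer: 2.0000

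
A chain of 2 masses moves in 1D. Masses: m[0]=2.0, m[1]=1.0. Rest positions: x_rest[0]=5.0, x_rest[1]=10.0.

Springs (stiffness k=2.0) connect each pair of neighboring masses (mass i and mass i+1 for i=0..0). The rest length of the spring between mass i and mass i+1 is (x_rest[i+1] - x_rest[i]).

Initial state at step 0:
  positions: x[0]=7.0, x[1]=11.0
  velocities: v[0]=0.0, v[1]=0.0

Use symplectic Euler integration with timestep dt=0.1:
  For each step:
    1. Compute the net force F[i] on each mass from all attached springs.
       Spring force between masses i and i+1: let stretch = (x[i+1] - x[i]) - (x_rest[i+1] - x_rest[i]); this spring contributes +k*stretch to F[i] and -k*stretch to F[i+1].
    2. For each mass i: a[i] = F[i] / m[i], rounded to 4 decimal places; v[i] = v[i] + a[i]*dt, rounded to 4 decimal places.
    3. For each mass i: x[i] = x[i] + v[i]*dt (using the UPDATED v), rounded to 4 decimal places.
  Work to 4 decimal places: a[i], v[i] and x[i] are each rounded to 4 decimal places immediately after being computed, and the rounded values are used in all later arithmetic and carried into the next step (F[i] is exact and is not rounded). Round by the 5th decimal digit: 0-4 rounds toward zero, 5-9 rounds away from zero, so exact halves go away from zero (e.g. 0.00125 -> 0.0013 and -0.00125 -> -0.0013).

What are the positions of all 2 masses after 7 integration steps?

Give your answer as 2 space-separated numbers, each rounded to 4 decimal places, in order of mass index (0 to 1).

Answer: 6.7559 11.4881

Derivation:
Step 0: x=[7.0000 11.0000] v=[0.0000 0.0000]
Step 1: x=[6.9900 11.0200] v=[-0.1000 0.2000]
Step 2: x=[6.9703 11.0594] v=[-0.1970 0.3940]
Step 3: x=[6.9415 11.1170] v=[-0.2881 0.5762]
Step 4: x=[6.9044 11.1911] v=[-0.3706 0.7411]
Step 5: x=[6.8602 11.2795] v=[-0.4419 0.8838]
Step 6: x=[6.8102 11.3795] v=[-0.5000 0.9999]
Step 7: x=[6.7559 11.4881] v=[-0.5431 1.0860]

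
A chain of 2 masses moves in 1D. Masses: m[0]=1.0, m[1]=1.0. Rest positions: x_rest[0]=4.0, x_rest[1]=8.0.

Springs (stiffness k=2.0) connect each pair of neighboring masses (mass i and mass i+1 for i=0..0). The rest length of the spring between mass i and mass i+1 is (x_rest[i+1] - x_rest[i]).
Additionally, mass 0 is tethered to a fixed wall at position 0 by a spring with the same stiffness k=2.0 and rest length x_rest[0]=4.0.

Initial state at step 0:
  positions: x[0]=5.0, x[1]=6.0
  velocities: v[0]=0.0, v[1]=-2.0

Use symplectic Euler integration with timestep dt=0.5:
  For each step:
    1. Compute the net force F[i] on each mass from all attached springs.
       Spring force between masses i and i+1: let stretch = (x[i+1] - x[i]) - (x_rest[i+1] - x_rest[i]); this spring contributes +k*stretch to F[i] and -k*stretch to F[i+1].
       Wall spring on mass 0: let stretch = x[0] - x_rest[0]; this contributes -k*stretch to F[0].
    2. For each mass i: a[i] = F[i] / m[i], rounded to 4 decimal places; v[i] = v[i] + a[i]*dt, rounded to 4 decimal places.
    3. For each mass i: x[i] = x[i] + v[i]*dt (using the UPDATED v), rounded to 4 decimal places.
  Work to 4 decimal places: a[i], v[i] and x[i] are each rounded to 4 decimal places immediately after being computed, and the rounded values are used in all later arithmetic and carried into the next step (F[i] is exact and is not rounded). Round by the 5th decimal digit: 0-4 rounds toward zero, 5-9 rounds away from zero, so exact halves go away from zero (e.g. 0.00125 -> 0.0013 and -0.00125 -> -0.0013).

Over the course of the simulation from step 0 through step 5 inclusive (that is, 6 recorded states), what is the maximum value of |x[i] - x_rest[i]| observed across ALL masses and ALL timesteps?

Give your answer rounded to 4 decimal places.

Answer: 2.7500

Derivation:
Step 0: x=[5.0000 6.0000] v=[0.0000 -2.0000]
Step 1: x=[3.0000 6.5000] v=[-4.0000 1.0000]
Step 2: x=[1.2500 7.2500] v=[-3.5000 1.5000]
Step 3: x=[1.8750 7.0000] v=[1.2500 -0.5000]
Step 4: x=[4.1250 6.1875] v=[4.5000 -1.6250]
Step 5: x=[5.3438 6.3438] v=[2.4375 0.3125]
Max displacement = 2.7500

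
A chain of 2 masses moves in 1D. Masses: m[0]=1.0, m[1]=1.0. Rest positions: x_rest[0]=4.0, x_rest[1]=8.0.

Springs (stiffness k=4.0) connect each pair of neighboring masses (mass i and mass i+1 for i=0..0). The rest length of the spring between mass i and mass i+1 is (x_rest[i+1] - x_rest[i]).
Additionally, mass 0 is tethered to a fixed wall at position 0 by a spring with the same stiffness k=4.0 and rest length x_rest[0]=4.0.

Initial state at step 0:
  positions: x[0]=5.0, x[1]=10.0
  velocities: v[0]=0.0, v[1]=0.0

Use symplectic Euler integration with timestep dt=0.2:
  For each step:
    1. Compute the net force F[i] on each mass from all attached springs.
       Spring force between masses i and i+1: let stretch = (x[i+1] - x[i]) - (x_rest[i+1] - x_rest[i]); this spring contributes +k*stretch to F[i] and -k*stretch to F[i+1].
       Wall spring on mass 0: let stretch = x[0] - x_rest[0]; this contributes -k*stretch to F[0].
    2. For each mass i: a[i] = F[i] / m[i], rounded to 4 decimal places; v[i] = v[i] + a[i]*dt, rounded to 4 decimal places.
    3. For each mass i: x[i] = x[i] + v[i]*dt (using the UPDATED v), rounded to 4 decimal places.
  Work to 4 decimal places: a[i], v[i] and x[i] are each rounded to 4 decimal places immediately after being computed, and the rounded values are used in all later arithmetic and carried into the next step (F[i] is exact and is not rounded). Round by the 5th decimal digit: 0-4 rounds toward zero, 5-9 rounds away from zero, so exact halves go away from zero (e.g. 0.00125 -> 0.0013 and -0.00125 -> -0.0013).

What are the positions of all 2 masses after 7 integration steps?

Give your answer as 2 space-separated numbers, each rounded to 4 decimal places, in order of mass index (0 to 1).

Step 0: x=[5.0000 10.0000] v=[0.0000 0.0000]
Step 1: x=[5.0000 9.8400] v=[0.0000 -0.8000]
Step 2: x=[4.9744 9.5456] v=[-0.1280 -1.4720]
Step 3: x=[4.8843 9.1598] v=[-0.4506 -1.9290]
Step 4: x=[4.6968 8.7299] v=[-0.9376 -2.1494]
Step 5: x=[4.4031 8.2947] v=[-1.4686 -2.1759]
Step 6: x=[4.0275 7.8769] v=[-1.8778 -2.0892]
Step 7: x=[3.6234 7.4832] v=[-2.0203 -1.9687]

Answer: 3.6234 7.4832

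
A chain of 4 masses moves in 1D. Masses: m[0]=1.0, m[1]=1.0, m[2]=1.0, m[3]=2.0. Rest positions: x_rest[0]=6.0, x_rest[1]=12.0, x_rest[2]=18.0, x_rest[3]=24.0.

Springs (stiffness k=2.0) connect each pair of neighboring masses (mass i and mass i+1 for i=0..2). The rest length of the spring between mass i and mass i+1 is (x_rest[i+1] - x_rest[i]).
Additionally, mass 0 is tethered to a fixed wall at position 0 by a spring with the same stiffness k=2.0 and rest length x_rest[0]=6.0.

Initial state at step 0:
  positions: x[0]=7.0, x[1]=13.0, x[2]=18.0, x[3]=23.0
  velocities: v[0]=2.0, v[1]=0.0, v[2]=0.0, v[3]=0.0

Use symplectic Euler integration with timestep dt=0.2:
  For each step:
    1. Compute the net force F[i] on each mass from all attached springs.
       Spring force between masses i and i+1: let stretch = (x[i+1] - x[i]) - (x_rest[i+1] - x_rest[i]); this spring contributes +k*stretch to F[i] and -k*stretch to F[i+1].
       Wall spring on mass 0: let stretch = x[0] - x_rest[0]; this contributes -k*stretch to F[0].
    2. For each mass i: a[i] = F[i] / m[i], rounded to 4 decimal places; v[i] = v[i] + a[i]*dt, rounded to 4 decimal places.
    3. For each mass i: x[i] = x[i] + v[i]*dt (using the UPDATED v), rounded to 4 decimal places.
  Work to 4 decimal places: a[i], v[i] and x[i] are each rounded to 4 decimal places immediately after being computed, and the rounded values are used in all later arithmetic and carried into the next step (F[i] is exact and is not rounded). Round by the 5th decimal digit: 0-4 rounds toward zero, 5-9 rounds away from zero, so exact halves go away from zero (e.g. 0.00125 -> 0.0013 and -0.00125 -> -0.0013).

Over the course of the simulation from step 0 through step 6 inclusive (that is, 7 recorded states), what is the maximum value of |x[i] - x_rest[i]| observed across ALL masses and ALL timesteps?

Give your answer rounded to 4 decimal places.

Answer: 1.5083

Derivation:
Step 0: x=[7.0000 13.0000 18.0000 23.0000] v=[2.0000 0.0000 0.0000 0.0000]
Step 1: x=[7.3200 12.9200 18.0000 23.0400] v=[1.6000 -0.4000 0.0000 0.2000]
Step 2: x=[7.5024 12.7984 17.9968 23.1184] v=[0.9120 -0.6080 -0.0160 0.3920]
Step 3: x=[7.5083 12.6690 17.9875 23.2319] v=[0.0294 -0.6470 -0.0467 0.5677]
Step 4: x=[7.3264 12.5522 17.9722 23.3757] v=[-0.9096 -0.5839 -0.0763 0.7188]
Step 5: x=[6.9764 12.4510 17.9556 23.5433] v=[-1.7498 -0.5062 -0.0829 0.8381]
Step 6: x=[6.5063 12.3522 17.9457 23.7274] v=[-2.3505 -0.4942 -0.0497 0.9206]
Max displacement = 1.5083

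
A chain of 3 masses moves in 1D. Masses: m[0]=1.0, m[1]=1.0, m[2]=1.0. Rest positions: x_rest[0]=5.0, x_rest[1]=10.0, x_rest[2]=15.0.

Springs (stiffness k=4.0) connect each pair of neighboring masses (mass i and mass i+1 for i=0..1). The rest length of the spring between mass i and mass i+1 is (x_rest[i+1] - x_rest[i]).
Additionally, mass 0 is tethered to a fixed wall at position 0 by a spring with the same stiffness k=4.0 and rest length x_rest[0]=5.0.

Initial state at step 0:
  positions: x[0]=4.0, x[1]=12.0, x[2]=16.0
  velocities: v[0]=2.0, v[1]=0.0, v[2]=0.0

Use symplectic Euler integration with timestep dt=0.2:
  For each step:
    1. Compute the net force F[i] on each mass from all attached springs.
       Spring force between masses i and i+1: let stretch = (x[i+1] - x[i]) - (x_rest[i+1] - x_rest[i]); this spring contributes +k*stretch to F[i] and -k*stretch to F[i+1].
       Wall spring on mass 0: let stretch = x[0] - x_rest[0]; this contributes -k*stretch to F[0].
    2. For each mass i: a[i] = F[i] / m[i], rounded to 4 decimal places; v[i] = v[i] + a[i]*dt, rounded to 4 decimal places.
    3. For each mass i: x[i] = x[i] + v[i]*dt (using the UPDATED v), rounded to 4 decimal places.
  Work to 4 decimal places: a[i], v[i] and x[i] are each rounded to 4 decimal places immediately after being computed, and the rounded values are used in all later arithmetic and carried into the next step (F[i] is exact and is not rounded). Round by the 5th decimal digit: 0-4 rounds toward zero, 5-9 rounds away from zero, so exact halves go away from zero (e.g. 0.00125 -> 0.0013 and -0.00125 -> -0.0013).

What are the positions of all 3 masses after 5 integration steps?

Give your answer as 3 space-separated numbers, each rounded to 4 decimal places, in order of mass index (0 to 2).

Step 0: x=[4.0000 12.0000 16.0000] v=[2.0000 0.0000 0.0000]
Step 1: x=[5.0400 11.3600 16.1600] v=[5.2000 -3.2000 0.8000]
Step 2: x=[6.2848 10.4768 16.3520] v=[6.2240 -4.4160 0.9600]
Step 3: x=[7.1948 9.8629 16.4040] v=[4.5498 -3.0694 0.2598]
Step 4: x=[7.3805 9.8687 16.2094] v=[0.9284 0.0290 -0.9731]
Step 5: x=[6.7834 10.4909 15.8003] v=[-2.9854 3.1110 -2.0457]

Answer: 6.7834 10.4909 15.8003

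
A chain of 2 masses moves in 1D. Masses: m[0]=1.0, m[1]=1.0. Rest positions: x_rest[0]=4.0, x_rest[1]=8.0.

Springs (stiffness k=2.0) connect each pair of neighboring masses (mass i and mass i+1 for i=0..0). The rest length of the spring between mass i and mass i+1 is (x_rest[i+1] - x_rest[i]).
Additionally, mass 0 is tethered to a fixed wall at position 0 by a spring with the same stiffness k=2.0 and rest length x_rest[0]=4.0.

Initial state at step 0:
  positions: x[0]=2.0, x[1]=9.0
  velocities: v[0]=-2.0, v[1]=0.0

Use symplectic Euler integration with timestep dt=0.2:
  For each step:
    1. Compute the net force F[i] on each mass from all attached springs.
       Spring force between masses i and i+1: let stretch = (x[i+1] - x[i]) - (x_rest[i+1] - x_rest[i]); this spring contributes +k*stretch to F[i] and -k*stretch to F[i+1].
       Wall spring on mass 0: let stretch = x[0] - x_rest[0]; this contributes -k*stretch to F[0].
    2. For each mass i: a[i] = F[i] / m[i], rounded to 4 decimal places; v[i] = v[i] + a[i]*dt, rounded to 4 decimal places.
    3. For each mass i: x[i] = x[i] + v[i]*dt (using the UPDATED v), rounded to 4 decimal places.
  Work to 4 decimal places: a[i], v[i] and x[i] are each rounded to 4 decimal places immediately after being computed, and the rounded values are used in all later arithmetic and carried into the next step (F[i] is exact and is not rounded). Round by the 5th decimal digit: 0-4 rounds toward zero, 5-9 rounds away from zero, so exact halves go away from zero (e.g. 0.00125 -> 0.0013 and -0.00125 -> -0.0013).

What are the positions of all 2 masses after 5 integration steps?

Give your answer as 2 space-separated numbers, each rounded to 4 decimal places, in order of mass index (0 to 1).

Answer: 4.5753 6.4192

Derivation:
Step 0: x=[2.0000 9.0000] v=[-2.0000 0.0000]
Step 1: x=[2.0000 8.7600] v=[0.0000 -1.2000]
Step 2: x=[2.3808 8.2992] v=[1.9040 -2.3040]
Step 3: x=[3.0446 7.6849] v=[3.3190 -3.0714]
Step 4: x=[3.8361 7.0194] v=[3.9573 -3.3275]
Step 5: x=[4.5753 6.4192] v=[3.6962 -3.0008]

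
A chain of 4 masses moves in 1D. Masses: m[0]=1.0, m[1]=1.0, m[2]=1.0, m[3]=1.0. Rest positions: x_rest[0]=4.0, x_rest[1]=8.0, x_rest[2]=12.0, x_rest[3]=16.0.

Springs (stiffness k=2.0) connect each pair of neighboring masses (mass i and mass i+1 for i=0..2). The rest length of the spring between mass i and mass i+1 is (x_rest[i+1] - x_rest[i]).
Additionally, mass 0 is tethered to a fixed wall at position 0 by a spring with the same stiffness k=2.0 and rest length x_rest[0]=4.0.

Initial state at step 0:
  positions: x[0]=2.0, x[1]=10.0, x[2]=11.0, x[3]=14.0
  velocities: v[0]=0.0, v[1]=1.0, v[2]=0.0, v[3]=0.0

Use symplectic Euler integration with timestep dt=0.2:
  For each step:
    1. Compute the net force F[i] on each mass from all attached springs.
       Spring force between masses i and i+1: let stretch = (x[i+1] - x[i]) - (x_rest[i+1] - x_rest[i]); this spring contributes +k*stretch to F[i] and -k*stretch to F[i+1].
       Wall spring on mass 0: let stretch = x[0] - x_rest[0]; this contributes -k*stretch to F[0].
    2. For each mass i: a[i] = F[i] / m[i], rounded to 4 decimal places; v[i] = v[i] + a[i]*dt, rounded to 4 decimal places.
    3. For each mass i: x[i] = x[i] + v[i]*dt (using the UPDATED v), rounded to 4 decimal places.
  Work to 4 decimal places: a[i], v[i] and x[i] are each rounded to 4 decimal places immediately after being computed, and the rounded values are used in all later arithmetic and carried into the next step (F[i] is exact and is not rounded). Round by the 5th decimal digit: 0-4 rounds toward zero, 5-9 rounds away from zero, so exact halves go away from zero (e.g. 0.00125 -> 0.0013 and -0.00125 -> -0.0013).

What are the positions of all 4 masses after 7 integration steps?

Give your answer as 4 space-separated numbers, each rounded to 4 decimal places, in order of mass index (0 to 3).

Step 0: x=[2.0000 10.0000 11.0000 14.0000] v=[0.0000 1.0000 0.0000 0.0000]
Step 1: x=[2.4800 9.6400 11.1600 14.0800] v=[2.4000 -1.8000 0.8000 0.4000]
Step 2: x=[3.3344 8.8288 11.4320 14.2464] v=[4.2720 -4.0560 1.3600 0.8320]
Step 3: x=[4.3616 7.7863 11.7209 14.5076] v=[5.1360 -5.2125 1.4445 1.3062]
Step 4: x=[5.3138 6.7846 11.9180 14.8659] v=[4.7612 -5.0085 0.9853 1.7915]
Step 5: x=[5.9586 6.0759 11.9402 15.3084] v=[3.2240 -3.5435 0.1111 2.2123]
Step 6: x=[6.1361 5.8270 11.7627 15.8014] v=[0.8875 -1.2447 -0.8873 2.4650]
Step 7: x=[5.7980 6.0776 11.4335 16.2913] v=[-1.6906 1.2532 -1.6461 2.4495]

Answer: 5.7980 6.0776 11.4335 16.2913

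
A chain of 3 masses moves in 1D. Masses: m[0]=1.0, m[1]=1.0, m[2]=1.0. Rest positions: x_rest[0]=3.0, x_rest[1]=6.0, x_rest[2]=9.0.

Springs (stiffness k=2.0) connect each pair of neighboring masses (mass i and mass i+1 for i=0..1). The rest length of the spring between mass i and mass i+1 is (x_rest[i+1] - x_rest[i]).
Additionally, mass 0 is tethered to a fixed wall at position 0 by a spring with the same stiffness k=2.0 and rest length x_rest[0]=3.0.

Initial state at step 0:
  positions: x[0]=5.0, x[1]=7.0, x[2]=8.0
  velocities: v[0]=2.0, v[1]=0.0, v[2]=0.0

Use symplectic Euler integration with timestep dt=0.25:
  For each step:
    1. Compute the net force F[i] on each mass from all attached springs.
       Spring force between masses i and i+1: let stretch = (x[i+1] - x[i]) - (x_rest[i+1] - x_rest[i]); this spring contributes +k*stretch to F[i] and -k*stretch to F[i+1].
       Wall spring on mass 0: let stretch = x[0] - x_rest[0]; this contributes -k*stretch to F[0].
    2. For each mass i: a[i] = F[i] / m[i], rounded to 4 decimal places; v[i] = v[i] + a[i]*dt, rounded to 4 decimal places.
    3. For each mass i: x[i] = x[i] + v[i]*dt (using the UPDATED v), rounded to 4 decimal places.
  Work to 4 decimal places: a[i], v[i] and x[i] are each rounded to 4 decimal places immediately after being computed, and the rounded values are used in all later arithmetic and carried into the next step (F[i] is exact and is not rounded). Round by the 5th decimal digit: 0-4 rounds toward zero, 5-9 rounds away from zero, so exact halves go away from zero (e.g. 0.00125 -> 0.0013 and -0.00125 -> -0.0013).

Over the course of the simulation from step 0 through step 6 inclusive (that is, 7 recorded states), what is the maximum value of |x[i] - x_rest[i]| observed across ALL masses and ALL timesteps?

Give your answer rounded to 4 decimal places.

Answer: 2.1250

Derivation:
Step 0: x=[5.0000 7.0000 8.0000] v=[2.0000 0.0000 0.0000]
Step 1: x=[5.1250 6.8750 8.2500] v=[0.5000 -0.5000 1.0000]
Step 2: x=[4.8281 6.7031 8.7031] v=[-1.1875 -0.6875 1.8125]
Step 3: x=[4.1621 6.5469 9.2812] v=[-2.6641 -0.6250 2.3125]
Step 4: x=[3.2739 6.4343 9.8926] v=[-3.5528 -0.4503 2.4454]
Step 5: x=[2.3715 6.3590 10.4467] v=[-3.6096 -0.3014 2.2163]
Step 6: x=[1.6711 6.2962 10.8648] v=[-2.8016 -0.2513 1.6725]
Max displacement = 2.1250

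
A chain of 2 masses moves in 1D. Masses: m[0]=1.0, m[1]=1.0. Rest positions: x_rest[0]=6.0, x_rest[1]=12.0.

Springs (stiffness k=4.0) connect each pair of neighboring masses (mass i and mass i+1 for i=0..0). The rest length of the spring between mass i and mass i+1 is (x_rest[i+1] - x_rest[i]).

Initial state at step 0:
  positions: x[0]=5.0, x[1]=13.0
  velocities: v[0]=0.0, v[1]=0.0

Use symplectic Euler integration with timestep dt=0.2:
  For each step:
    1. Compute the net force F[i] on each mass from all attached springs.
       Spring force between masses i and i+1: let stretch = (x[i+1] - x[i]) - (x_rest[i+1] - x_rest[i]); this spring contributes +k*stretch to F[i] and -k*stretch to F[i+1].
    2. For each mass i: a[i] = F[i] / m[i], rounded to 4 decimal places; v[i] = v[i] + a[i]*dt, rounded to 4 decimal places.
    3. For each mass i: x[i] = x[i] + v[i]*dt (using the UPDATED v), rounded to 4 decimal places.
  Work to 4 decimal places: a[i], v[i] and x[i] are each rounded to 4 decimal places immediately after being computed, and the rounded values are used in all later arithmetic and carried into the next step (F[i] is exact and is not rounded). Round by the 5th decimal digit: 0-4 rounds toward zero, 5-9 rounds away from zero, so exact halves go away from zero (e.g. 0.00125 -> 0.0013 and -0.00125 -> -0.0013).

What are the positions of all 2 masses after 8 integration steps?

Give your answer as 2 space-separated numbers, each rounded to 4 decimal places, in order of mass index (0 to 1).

Step 0: x=[5.0000 13.0000] v=[0.0000 0.0000]
Step 1: x=[5.3200 12.6800] v=[1.6000 -1.6000]
Step 2: x=[5.8576 12.1424] v=[2.6880 -2.6880]
Step 3: x=[6.4408 11.5592] v=[2.9158 -2.9158]
Step 4: x=[6.8829 11.1171] v=[2.2105 -2.2105]
Step 5: x=[7.0425 10.9575] v=[0.7979 -0.7979]
Step 6: x=[6.8685 11.1315] v=[-0.8701 0.8701]
Step 7: x=[6.4166 11.5834] v=[-2.2597 2.2597]
Step 8: x=[5.8313 12.1687] v=[-2.9263 2.9263]

Answer: 5.8313 12.1687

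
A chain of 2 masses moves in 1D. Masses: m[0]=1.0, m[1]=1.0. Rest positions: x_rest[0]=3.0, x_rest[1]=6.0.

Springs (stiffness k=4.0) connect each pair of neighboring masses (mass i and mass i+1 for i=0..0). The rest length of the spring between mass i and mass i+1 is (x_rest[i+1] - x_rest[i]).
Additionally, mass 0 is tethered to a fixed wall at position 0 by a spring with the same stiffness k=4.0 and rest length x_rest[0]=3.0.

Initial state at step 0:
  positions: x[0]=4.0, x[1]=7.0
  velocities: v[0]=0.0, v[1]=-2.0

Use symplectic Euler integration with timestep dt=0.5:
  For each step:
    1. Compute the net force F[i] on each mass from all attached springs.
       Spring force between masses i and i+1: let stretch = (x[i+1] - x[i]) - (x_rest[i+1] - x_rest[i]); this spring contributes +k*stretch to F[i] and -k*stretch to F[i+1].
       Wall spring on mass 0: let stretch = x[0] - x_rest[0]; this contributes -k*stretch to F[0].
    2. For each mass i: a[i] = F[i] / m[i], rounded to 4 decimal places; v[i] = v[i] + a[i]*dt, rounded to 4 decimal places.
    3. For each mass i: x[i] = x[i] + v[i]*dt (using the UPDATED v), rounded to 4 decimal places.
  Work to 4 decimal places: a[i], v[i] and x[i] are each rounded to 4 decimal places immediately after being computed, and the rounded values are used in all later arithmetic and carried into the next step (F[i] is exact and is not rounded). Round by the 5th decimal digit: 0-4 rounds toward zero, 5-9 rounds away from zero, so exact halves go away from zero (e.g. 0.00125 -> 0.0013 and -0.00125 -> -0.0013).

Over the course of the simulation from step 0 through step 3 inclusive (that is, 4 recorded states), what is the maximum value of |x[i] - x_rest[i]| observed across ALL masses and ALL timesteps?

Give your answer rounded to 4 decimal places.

Answer: 2.0000

Derivation:
Step 0: x=[4.0000 7.0000] v=[0.0000 -2.0000]
Step 1: x=[3.0000 6.0000] v=[-2.0000 -2.0000]
Step 2: x=[2.0000 5.0000] v=[-2.0000 -2.0000]
Step 3: x=[2.0000 4.0000] v=[0.0000 -2.0000]
Max displacement = 2.0000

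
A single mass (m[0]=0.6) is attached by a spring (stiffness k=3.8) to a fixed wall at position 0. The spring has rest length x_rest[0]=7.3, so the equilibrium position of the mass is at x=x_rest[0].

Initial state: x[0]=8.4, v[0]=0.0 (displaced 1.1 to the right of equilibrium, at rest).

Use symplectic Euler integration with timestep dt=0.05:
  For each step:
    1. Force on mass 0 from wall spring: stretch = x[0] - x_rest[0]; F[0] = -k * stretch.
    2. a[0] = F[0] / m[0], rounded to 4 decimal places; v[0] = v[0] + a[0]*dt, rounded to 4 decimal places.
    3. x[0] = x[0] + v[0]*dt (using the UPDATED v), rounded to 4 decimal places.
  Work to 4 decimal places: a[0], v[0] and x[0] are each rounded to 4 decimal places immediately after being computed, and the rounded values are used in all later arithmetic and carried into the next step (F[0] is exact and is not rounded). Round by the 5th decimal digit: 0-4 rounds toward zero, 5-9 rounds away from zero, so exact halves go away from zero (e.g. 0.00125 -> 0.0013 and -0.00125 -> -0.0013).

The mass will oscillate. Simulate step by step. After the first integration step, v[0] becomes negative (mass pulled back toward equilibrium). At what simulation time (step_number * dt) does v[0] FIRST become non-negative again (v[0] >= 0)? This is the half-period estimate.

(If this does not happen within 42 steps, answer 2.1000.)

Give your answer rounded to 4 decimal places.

Answer: 1.2500

Derivation:
Step 0: x=[8.4000] v=[0.0000]
Step 1: x=[8.3826] v=[-0.3483]
Step 2: x=[8.3480] v=[-0.6911]
Step 3: x=[8.2969] v=[-1.0230]
Step 4: x=[8.2300] v=[-1.3387]
Step 5: x=[8.1483] v=[-1.6332]
Step 6: x=[8.0532] v=[-1.9018]
Step 7: x=[7.9462] v=[-2.1403]
Step 8: x=[7.8290] v=[-2.3449]
Step 9: x=[7.7034] v=[-2.5124]
Step 10: x=[7.5714] v=[-2.6401]
Step 11: x=[7.4351] v=[-2.7260]
Step 12: x=[7.2967] v=[-2.7688]
Step 13: x=[7.1583] v=[-2.7678]
Step 14: x=[7.0222] v=[-2.7229]
Step 15: x=[6.8905] v=[-2.6349]
Step 16: x=[6.7652] v=[-2.5052]
Step 17: x=[6.6484] v=[-2.3358]
Step 18: x=[6.5419] v=[-2.1295]
Step 19: x=[6.4474] v=[-1.8894]
Step 20: x=[6.3664] v=[-1.6194]
Step 21: x=[6.3002] v=[-1.3238]
Step 22: x=[6.2498] v=[-1.0072]
Step 23: x=[6.2161] v=[-0.6746]
Step 24: x=[6.1995] v=[-0.3314]
Step 25: x=[6.2004] v=[0.0171]
First v>=0 after going negative at step 25, time=1.2500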